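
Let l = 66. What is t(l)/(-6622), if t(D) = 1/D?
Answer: -1/437052 ≈ -2.2881e-6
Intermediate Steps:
t(l)/(-6622) = 1/(66*(-6622)) = (1/66)*(-1/6622) = -1/437052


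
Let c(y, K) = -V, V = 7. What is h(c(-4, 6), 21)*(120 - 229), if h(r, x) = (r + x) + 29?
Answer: -4687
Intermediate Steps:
c(y, K) = -7 (c(y, K) = -1*7 = -7)
h(r, x) = 29 + r + x
h(c(-4, 6), 21)*(120 - 229) = (29 - 7 + 21)*(120 - 229) = 43*(-109) = -4687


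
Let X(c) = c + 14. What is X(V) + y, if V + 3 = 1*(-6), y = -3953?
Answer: -3948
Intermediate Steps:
V = -9 (V = -3 + 1*(-6) = -3 - 6 = -9)
X(c) = 14 + c
X(V) + y = (14 - 9) - 3953 = 5 - 3953 = -3948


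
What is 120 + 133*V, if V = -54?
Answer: -7062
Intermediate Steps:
120 + 133*V = 120 + 133*(-54) = 120 - 7182 = -7062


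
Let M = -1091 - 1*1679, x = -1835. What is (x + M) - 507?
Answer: -5112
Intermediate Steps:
M = -2770 (M = -1091 - 1679 = -2770)
(x + M) - 507 = (-1835 - 2770) - 507 = -4605 - 507 = -5112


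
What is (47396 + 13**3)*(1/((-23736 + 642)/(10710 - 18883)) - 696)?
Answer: -265574664281/7698 ≈ -3.4499e+7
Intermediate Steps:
(47396 + 13**3)*(1/((-23736 + 642)/(10710 - 18883)) - 696) = (47396 + 2197)*(1/(-23094/(-8173)) - 696) = 49593*(1/(-23094*(-1/8173)) - 696) = 49593*(1/(23094/8173) - 696) = 49593*(8173/23094 - 696) = 49593*(-16065251/23094) = -265574664281/7698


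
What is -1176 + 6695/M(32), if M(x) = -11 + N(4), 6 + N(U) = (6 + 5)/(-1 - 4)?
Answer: -146371/96 ≈ -1524.7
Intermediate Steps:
N(U) = -41/5 (N(U) = -6 + (6 + 5)/(-1 - 4) = -6 + 11/(-5) = -6 + 11*(-⅕) = -6 - 11/5 = -41/5)
M(x) = -96/5 (M(x) = -11 - 41/5 = -96/5)
-1176 + 6695/M(32) = -1176 + 6695/(-96/5) = -1176 + 6695*(-5/96) = -1176 - 33475/96 = -146371/96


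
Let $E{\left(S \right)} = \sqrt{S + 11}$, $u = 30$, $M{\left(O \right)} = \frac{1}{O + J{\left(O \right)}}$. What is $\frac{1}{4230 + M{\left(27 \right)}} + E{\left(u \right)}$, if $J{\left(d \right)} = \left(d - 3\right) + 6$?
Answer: $\frac{57}{241111} + \sqrt{41} \approx 6.4034$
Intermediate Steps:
$J{\left(d \right)} = 3 + d$ ($J{\left(d \right)} = \left(-3 + d\right) + 6 = 3 + d$)
$M{\left(O \right)} = \frac{1}{3 + 2 O}$ ($M{\left(O \right)} = \frac{1}{O + \left(3 + O\right)} = \frac{1}{3 + 2 O}$)
$E{\left(S \right)} = \sqrt{11 + S}$
$\frac{1}{4230 + M{\left(27 \right)}} + E{\left(u \right)} = \frac{1}{4230 + \frac{1}{3 + 2 \cdot 27}} + \sqrt{11 + 30} = \frac{1}{4230 + \frac{1}{3 + 54}} + \sqrt{41} = \frac{1}{4230 + \frac{1}{57}} + \sqrt{41} = \frac{1}{\frac{241111}{57}} + \sqrt{41} = \frac{57}{241111} + \sqrt{41}$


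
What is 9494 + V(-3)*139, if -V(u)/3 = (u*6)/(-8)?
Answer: 34223/4 ≈ 8555.8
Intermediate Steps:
V(u) = 9*u/4 (V(u) = -3*u*6/(-8) = -3*6*u*(-1)/8 = -(-9)*u/4 = 9*u/4)
9494 + V(-3)*139 = 9494 + ((9/4)*(-3))*139 = 9494 - 27/4*139 = 9494 - 3753/4 = 34223/4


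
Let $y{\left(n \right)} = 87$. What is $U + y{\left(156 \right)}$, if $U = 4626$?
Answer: $4713$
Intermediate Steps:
$U + y{\left(156 \right)} = 4626 + 87 = 4713$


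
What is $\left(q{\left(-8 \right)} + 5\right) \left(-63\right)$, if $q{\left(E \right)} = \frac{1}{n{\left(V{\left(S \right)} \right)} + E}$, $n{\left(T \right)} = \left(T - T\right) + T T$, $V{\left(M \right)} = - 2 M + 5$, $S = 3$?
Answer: $-306$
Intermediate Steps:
$V{\left(M \right)} = 5 - 2 M$
$n{\left(T \right)} = T^{2}$ ($n{\left(T \right)} = 0 + T^{2} = T^{2}$)
$q{\left(E \right)} = \frac{1}{1 + E}$ ($q{\left(E \right)} = \frac{1}{\left(5 - 6\right)^{2} + E} = \frac{1}{\left(-1\right)^{2} + E} = \frac{1}{1 + E}$)
$\left(q{\left(-8 \right)} + 5\right) \left(-63\right) = \left(\frac{1}{1 - 8} + 5\right) \left(-63\right) = \left(\frac{1}{-7} + 5\right) \left(-63\right) = \left(- \frac{1}{7} + 5\right) \left(-63\right) = \frac{34}{7} \left(-63\right) = -306$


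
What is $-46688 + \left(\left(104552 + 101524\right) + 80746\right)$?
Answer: $240134$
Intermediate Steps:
$-46688 + \left(\left(104552 + 101524\right) + 80746\right) = -46688 + \left(206076 + 80746\right) = -46688 + 286822 = 240134$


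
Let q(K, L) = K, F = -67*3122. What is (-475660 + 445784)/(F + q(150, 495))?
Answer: 7469/52256 ≈ 0.14293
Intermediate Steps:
F = -209174
(-475660 + 445784)/(F + q(150, 495)) = (-475660 + 445784)/(-209174 + 150) = -29876/(-209024) = -29876*(-1/209024) = 7469/52256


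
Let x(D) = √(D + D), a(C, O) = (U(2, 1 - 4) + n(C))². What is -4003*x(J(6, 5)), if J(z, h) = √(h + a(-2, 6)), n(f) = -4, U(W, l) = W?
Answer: -4003*√6 ≈ -9805.3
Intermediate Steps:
a(C, O) = 4 (a(C, O) = (2 - 4)² = (-2)² = 4)
J(z, h) = √(4 + h) (J(z, h) = √(h + 4) = √(4 + h))
x(D) = √2*√D (x(D) = √(2*D) = √2*√D)
-4003*x(J(6, 5)) = -4003*√2*√(√(4 + 5)) = -4003*√2*√(√9) = -4003*√2*√3 = -4003*√6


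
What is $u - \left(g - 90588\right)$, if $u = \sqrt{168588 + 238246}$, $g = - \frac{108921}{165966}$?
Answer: $\frac{5011545643}{55322} + \sqrt{406834} \approx 91227.0$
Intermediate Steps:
$g = - \frac{36307}{55322}$ ($g = \left(-108921\right) \frac{1}{165966} = - \frac{36307}{55322} \approx -0.65629$)
$u = \sqrt{406834} \approx 637.83$
$u - \left(g - 90588\right) = \sqrt{406834} - \left(- \frac{36307}{55322} - 90588\right) = \sqrt{406834} - - \frac{5011545643}{55322} = \sqrt{406834} + \frac{5011545643}{55322} = \frac{5011545643}{55322} + \sqrt{406834}$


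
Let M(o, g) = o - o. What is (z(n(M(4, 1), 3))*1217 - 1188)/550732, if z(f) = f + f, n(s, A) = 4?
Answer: 2137/137683 ≈ 0.015521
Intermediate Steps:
M(o, g) = 0
z(f) = 2*f
(z(n(M(4, 1), 3))*1217 - 1188)/550732 = ((2*4)*1217 - 1188)/550732 = (8*1217 - 1188)*(1/550732) = (9736 - 1188)*(1/550732) = 8548*(1/550732) = 2137/137683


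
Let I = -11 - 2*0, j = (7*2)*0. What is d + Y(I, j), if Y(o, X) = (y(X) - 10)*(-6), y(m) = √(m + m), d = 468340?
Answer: 468400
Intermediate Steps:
y(m) = √2*√m (y(m) = √(2*m) = √2*√m)
j = 0 (j = 14*0 = 0)
I = -11 (I = -11 + 0 = -11)
Y(o, X) = 60 - 6*√2*√X (Y(o, X) = (√2*√X - 10)*(-6) = (-10 + √2*√X)*(-6) = 60 - 6*√2*√X)
d + Y(I, j) = 468340 + (60 - 6*√2*√0) = 468340 + (60 - 6*√2*0) = 468340 + (60 + 0) = 468340 + 60 = 468400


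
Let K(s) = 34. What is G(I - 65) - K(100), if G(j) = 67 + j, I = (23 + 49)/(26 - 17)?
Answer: -24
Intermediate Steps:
I = 8 (I = 72/9 = 72*(⅑) = 8)
G(I - 65) - K(100) = (67 + (8 - 65)) - 1*34 = (67 - 57) - 34 = 10 - 34 = -24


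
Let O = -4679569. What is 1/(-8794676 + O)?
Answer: -1/13474245 ≈ -7.4216e-8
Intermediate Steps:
1/(-8794676 + O) = 1/(-8794676 - 4679569) = 1/(-13474245) = -1/13474245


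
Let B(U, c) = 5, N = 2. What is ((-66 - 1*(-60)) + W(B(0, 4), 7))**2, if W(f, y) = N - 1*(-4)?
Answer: 0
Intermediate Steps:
W(f, y) = 6 (W(f, y) = 2 - 1*(-4) = 2 + 4 = 6)
((-66 - 1*(-60)) + W(B(0, 4), 7))**2 = ((-66 - 1*(-60)) + 6)**2 = ((-66 + 60) + 6)**2 = (-6 + 6)**2 = 0**2 = 0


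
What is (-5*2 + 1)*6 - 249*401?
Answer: -99903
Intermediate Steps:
(-5*2 + 1)*6 - 249*401 = (-10 + 1)*6 - 99849 = -9*6 - 99849 = -54 - 99849 = -99903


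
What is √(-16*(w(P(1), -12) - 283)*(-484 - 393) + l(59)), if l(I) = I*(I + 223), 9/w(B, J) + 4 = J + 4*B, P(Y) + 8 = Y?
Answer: I*√478831870/11 ≈ 1989.3*I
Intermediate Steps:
P(Y) = -8 + Y
w(B, J) = 9/(-4 + J + 4*B) (w(B, J) = 9/(-4 + (J + 4*B)) = 9/(-4 + J + 4*B))
l(I) = I*(223 + I)
√(-16*(w(P(1), -12) - 283)*(-484 - 393) + l(59)) = √(-16*(9/(-4 - 12 + 4*(-8 + 1)) - 283)*(-484 - 393) + 59*(223 + 59)) = √(-16*(9/(-4 - 12 + 4*(-7)) - 283)*(-877) + 59*282) = √(-16*(9/(-4 - 12 - 28) - 283)*(-877) + 16638) = √(-16*(9/(-44) - 283)*(-877) + 16638) = √(-16*(9*(-1/44) - 283)*(-877) + 16638) = √(-16*(-9/44 - 283)*(-877) + 16638) = √(-(-49844)*(-877)/11 + 16638) = √(-16*10928297/44 + 16638) = √(-43713188/11 + 16638) = √(-43530170/11) = I*√478831870/11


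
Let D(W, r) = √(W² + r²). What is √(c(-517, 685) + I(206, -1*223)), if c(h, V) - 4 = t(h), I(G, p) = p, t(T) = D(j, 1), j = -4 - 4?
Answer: √(-219 + √65) ≈ 14.524*I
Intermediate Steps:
j = -8
t(T) = √65 (t(T) = √((-8)² + 1²) = √(64 + 1) = √65)
c(h, V) = 4 + √65
√(c(-517, 685) + I(206, -1*223)) = √((4 + √65) - 1*223) = √((4 + √65) - 223) = √(-219 + √65)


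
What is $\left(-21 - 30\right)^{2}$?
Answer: $2601$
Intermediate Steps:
$\left(-21 - 30\right)^{2} = \left(-51\right)^{2} = 2601$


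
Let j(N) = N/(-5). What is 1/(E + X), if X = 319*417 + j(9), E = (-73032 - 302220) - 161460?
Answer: -5/2018454 ≈ -2.4771e-6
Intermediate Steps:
j(N) = -N/5 (j(N) = N*(-⅕) = -N/5)
E = -536712 (E = -375252 - 161460 = -536712)
X = 665106/5 (X = 319*417 - ⅕*9 = 133023 - 9/5 = 665106/5 ≈ 1.3302e+5)
1/(E + X) = 1/(-536712 + 665106/5) = 1/(-2018454/5) = -5/2018454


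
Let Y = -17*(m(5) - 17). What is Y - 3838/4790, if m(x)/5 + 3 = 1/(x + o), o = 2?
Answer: 8903152/16765 ≈ 531.06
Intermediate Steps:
m(x) = -15 + 5/(2 + x) (m(x) = -15 + 5/(x + 2) = -15 + 5/(2 + x))
Y = 3723/7 (Y = -17*(5*(-5 - 3*5)/(2 + 5) - 17) = -17*(5*(-5 - 15)/7 - 17) = -17*(5*(⅐)*(-20) - 17) = -17*(-100/7 - 17) = -17*(-219/7) = 3723/7 ≈ 531.86)
Y - 3838/4790 = 3723/7 - 3838/4790 = 3723/7 - 3838*1/4790 = 3723/7 - 1919/2395 = 8903152/16765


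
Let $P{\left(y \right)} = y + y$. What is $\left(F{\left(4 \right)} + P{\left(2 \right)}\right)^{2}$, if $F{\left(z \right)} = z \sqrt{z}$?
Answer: $144$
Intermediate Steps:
$P{\left(y \right)} = 2 y$
$F{\left(z \right)} = z^{\frac{3}{2}}$
$\left(F{\left(4 \right)} + P{\left(2 \right)}\right)^{2} = \left(4^{\frac{3}{2}} + 2 \cdot 2\right)^{2} = \left(8 + 4\right)^{2} = 12^{2} = 144$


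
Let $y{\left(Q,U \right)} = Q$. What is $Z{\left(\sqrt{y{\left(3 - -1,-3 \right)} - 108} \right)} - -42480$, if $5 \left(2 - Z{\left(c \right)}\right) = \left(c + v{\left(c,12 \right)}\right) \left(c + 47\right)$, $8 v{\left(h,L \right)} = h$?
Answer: $\frac{212527}{5} - \frac{423 i \sqrt{26}}{20} \approx 42505.0 - 107.84 i$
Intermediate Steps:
$v{\left(h,L \right)} = \frac{h}{8}$
$Z{\left(c \right)} = 2 - \frac{9 c \left(47 + c\right)}{40}$ ($Z{\left(c \right)} = 2 - \frac{\left(c + \frac{c}{8}\right) \left(c + 47\right)}{5} = 2 - \frac{\frac{9 c}{8} \left(47 + c\right)}{5} = 2 - \frac{\frac{9}{8} c \left(47 + c\right)}{5} = 2 - \frac{9 c \left(47 + c\right)}{40}$)
$Z{\left(\sqrt{y{\left(3 - -1,-3 \right)} - 108} \right)} - -42480 = \left(2 - \frac{423 \sqrt{\left(3 - -1\right) - 108}}{40} - \frac{9 \left(\sqrt{\left(3 - -1\right) - 108}\right)^{2}}{40}\right) - -42480 = \left(2 - \frac{423 \sqrt{\left(3 + 1\right) - 108}}{40} - \frac{9 \left(\sqrt{\left(3 + 1\right) - 108}\right)^{2}}{40}\right) + 42480 = \left(2 - \frac{423 \sqrt{4 - 108}}{40} - \frac{9 \left(\sqrt{4 - 108}\right)^{2}}{40}\right) + 42480 = \left(2 - \frac{423 \sqrt{-104}}{40} - \frac{9 \left(\sqrt{-104}\right)^{2}}{40}\right) + 42480 = \left(2 - \frac{423 \cdot 2 i \sqrt{26}}{40} - \frac{9 \left(2 i \sqrt{26}\right)^{2}}{40}\right) + 42480 = \left(2 - \frac{423 i \sqrt{26}}{20} - - \frac{117}{5}\right) + 42480 = \left(2 - \frac{423 i \sqrt{26}}{20} + \frac{117}{5}\right) + 42480 = \left(\frac{127}{5} - \frac{423 i \sqrt{26}}{20}\right) + 42480 = \frac{212527}{5} - \frac{423 i \sqrt{26}}{20}$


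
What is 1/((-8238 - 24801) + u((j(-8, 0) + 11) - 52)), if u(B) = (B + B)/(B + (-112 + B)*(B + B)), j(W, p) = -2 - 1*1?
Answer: -311/10275131 ≈ -3.0267e-5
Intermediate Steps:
j(W, p) = -3 (j(W, p) = -2 - 1 = -3)
u(B) = 2*B/(B + 2*B*(-112 + B)) (u(B) = (2*B)/(B + (-112 + B)*(2*B)) = (2*B)/(B + 2*B*(-112 + B)) = 2*B/(B + 2*B*(-112 + B)))
1/((-8238 - 24801) + u((j(-8, 0) + 11) - 52)) = 1/((-8238 - 24801) + 2/(-223 + 2*((-3 + 11) - 52))) = 1/(-33039 + 2/(-223 + 2*(8 - 52))) = 1/(-33039 + 2/(-223 + 2*(-44))) = 1/(-33039 + 2/(-223 - 88)) = 1/(-33039 + 2/(-311)) = 1/(-33039 + 2*(-1/311)) = 1/(-33039 - 2/311) = 1/(-10275131/311) = -311/10275131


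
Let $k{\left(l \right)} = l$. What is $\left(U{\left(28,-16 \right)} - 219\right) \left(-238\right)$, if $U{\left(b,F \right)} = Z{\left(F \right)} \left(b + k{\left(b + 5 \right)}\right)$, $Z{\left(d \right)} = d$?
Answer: $284410$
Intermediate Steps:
$U{\left(b,F \right)} = F \left(5 + 2 b\right)$ ($U{\left(b,F \right)} = F \left(b + \left(b + 5\right)\right) = F \left(b + \left(5 + b\right)\right) = F \left(5 + 2 b\right)$)
$\left(U{\left(28,-16 \right)} - 219\right) \left(-238\right) = \left(- 16 \left(5 + 2 \cdot 28\right) - 219\right) \left(-238\right) = \left(- 16 \left(5 + 56\right) - 219\right) \left(-238\right) = \left(\left(-16\right) 61 - 219\right) \left(-238\right) = \left(-976 - 219\right) \left(-238\right) = \left(-1195\right) \left(-238\right) = 284410$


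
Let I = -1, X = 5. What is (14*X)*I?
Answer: -70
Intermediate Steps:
(14*X)*I = (14*5)*(-1) = 70*(-1) = -70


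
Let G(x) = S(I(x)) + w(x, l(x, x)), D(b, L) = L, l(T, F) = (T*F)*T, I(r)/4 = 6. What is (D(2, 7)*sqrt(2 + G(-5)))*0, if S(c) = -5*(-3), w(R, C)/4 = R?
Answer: 0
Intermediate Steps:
I(r) = 24 (I(r) = 4*6 = 24)
l(T, F) = F*T**2 (l(T, F) = (F*T)*T = F*T**2)
w(R, C) = 4*R
S(c) = 15
G(x) = 15 + 4*x
(D(2, 7)*sqrt(2 + G(-5)))*0 = (7*sqrt(2 + (15 + 4*(-5))))*0 = (7*sqrt(2 + (15 - 20)))*0 = (7*sqrt(2 - 5))*0 = (7*sqrt(-3))*0 = (7*(I*sqrt(3)))*0 = (7*I*sqrt(3))*0 = 0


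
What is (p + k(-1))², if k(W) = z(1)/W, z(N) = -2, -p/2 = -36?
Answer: 5476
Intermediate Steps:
p = 72 (p = -2*(-36) = 72)
k(W) = -2/W
(p + k(-1))² = (72 - 2/(-1))² = (72 - 2*(-1))² = (72 + 2)² = 74² = 5476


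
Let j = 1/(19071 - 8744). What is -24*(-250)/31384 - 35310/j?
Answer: -1430507708760/3923 ≈ -3.6465e+8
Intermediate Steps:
j = 1/10327 ≈ 9.6834e-5
-24*(-250)/31384 - 35310/j = -24*(-250)/31384 - 35310/1/10327 = 6000*(1/31384) - 35310*10327 = 750/3923 - 364646370 = -1430507708760/3923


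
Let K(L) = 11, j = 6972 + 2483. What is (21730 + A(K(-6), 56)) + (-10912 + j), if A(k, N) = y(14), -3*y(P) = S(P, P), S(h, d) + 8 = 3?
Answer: 60824/3 ≈ 20275.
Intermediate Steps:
j = 9455
S(h, d) = -5 (S(h, d) = -8 + 3 = -5)
y(P) = 5/3 (y(P) = -⅓*(-5) = 5/3)
A(k, N) = 5/3
(21730 + A(K(-6), 56)) + (-10912 + j) = (21730 + 5/3) + (-10912 + 9455) = 65195/3 - 1457 = 60824/3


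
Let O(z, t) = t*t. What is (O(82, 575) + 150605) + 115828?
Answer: 597058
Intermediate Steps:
O(z, t) = t²
(O(82, 575) + 150605) + 115828 = (575² + 150605) + 115828 = (330625 + 150605) + 115828 = 481230 + 115828 = 597058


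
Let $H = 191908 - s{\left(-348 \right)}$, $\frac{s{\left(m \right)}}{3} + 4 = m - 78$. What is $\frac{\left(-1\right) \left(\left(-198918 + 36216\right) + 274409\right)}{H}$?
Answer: $- \frac{111707}{193198} \approx -0.5782$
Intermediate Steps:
$s{\left(m \right)} = -246 + 3 m$ ($s{\left(m \right)} = -12 + 3 \left(m - 78\right) = -12 + 3 \left(-78 + m\right) = -12 + \left(-234 + 3 m\right) = -246 + 3 m$)
$H = 193198$ ($H = 191908 - \left(-246 + 3 \left(-348\right)\right) = 191908 - \left(-246 - 1044\right) = 191908 - -1290 = 191908 + 1290 = 193198$)
$\frac{\left(-1\right) \left(\left(-198918 + 36216\right) + 274409\right)}{H} = \frac{\left(-1\right) \left(\left(-198918 + 36216\right) + 274409\right)}{193198} = - (-162702 + 274409) \frac{1}{193198} = \left(-1\right) 111707 \cdot \frac{1}{193198} = \left(-111707\right) \frac{1}{193198} = - \frac{111707}{193198}$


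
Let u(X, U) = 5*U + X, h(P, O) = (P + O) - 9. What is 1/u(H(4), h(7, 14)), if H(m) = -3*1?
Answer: 1/57 ≈ 0.017544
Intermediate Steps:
h(P, O) = -9 + O + P (h(P, O) = (O + P) - 9 = -9 + O + P)
H(m) = -3
u(X, U) = X + 5*U
1/u(H(4), h(7, 14)) = 1/(-3 + 5*(-9 + 14 + 7)) = 1/(-3 + 5*12) = 1/(-3 + 60) = 1/57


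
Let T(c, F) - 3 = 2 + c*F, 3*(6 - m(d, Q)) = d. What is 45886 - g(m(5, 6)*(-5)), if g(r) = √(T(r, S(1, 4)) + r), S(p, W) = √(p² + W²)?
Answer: 45886 - √(-150 - 195*√17)/3 ≈ 45886.0 - 10.296*I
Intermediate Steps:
m(d, Q) = 6 - d/3
S(p, W) = √(W² + p²)
T(c, F) = 5 + F*c (T(c, F) = 3 + (2 + c*F) = 3 + (2 + F*c) = 5 + F*c)
g(r) = √(5 + r + r*√17) (g(r) = √((5 + √(4² + 1²)*r) + r) = √((5 + √(16 + 1)*r) + r) = √((5 + √17*r) + r) = √((5 + r*√17) + r) = √(5 + r + r*√17))
45886 - g(m(5, 6)*(-5)) = 45886 - √(5 + (6 - ⅓*5)*(-5) + ((6 - ⅓*5)*(-5))*√17) = 45886 - √(5 + (6 - 5/3)*(-5) + ((6 - 5/3)*(-5))*√17) = 45886 - √(5 + (13/3)*(-5) + ((13/3)*(-5))*√17) = 45886 - √(5 - 65/3 - 65*√17/3) = 45886 - √(-50/3 - 65*√17/3)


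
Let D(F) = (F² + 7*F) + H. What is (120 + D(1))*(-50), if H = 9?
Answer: -6850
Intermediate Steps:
D(F) = 9 + F² + 7*F (D(F) = (F² + 7*F) + 9 = 9 + F² + 7*F)
(120 + D(1))*(-50) = (120 + (9 + 1² + 7*1))*(-50) = (120 + (9 + 1 + 7))*(-50) = (120 + 17)*(-50) = 137*(-50) = -6850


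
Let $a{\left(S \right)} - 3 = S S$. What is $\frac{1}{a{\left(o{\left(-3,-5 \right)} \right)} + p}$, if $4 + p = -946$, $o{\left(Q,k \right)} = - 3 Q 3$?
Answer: $- \frac{1}{218} \approx -0.0045872$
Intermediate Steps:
$o{\left(Q,k \right)} = - 9 Q$
$a{\left(S \right)} = 3 + S^{2}$ ($a{\left(S \right)} = 3 + S S = 3 + S^{2}$)
$p = -950$ ($p = -4 - 946 = -950$)
$\frac{1}{a{\left(o{\left(-3,-5 \right)} \right)} + p} = \frac{1}{\left(3 + \left(\left(-9\right) \left(-3\right)\right)^{2}\right) - 950} = \frac{1}{\left(3 + 27^{2}\right) - 950} = \frac{1}{\left(3 + 729\right) - 950} = \frac{1}{732 - 950} = \frac{1}{-218} = - \frac{1}{218}$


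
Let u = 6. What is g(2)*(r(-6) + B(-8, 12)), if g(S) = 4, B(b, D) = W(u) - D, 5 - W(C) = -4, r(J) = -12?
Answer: -60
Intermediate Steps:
W(C) = 9 (W(C) = 5 - 1*(-4) = 5 + 4 = 9)
B(b, D) = 9 - D
g(2)*(r(-6) + B(-8, 12)) = 4*(-12 + (9 - 1*12)) = 4*(-12 + (9 - 12)) = 4*(-12 - 3) = 4*(-15) = -60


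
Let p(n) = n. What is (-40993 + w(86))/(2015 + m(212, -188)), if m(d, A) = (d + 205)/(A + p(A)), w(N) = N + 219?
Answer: -15298688/757223 ≈ -20.204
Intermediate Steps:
w(N) = 219 + N
m(d, A) = (205 + d)/(2*A) (m(d, A) = (d + 205)/(A + A) = (205 + d)/((2*A)) = (205 + d)*(1/(2*A)) = (205 + d)/(2*A))
(-40993 + w(86))/(2015 + m(212, -188)) = (-40993 + (219 + 86))/(2015 + (½)*(205 + 212)/(-188)) = (-40993 + 305)/(2015 + (½)*(-1/188)*417) = -40688/(2015 - 417/376) = -40688/757223/376 = -40688*376/757223 = -15298688/757223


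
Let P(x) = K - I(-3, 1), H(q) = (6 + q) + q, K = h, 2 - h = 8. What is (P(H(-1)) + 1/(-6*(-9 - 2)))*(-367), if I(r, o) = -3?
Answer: 72299/66 ≈ 1095.4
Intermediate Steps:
h = -6 (h = 2 - 1*8 = 2 - 8 = -6)
K = -6
H(q) = 6 + 2*q
P(x) = -3 (P(x) = -6 - 1*(-3) = -6 + 3 = -3)
(P(H(-1)) + 1/(-6*(-9 - 2)))*(-367) = (-3 + 1/(-6*(-9 - 2)))*(-367) = (-3 + 1/(-6*(-11)))*(-367) = (-3 + 1/66)*(-367) = -197/66*(-367) = 72299/66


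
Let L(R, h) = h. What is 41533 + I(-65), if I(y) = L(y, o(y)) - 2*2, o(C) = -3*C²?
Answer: 28854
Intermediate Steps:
I(y) = -4 - 3*y² (I(y) = -3*y² - 2*2 = -3*y² - 4 = -4 - 3*y²)
41533 + I(-65) = 41533 + (-4 - 3*(-65)²) = 41533 + (-4 - 3*4225) = 41533 + (-4 - 12675) = 41533 - 12679 = 28854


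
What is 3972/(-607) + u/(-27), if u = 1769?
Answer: -1181027/16389 ≈ -72.062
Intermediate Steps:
3972/(-607) + u/(-27) = 3972/(-607) + 1769/(-27) = 3972*(-1/607) + 1769*(-1/27) = -3972/607 - 1769/27 = -1181027/16389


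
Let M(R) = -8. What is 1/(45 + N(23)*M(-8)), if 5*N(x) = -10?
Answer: 1/61 ≈ 0.016393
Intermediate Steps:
N(x) = -2 (N(x) = (⅕)*(-10) = -2)
1/(45 + N(23)*M(-8)) = 1/(45 - 2*(-8)) = 1/(45 + 16) = 1/61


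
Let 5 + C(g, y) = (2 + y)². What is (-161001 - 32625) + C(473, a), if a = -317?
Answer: -94406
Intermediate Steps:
C(g, y) = -5 + (2 + y)²
(-161001 - 32625) + C(473, a) = (-161001 - 32625) + (-5 + (2 - 317)²) = -193626 + (-5 + (-315)²) = -193626 + (-5 + 99225) = -193626 + 99220 = -94406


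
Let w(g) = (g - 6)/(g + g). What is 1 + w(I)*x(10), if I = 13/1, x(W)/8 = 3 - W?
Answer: -183/13 ≈ -14.077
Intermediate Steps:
x(W) = 24 - 8*W (x(W) = 8*(3 - W) = 24 - 8*W)
I = 13 (I = 13*1 = 13)
w(g) = (-6 + g)/(2*g) (w(g) = (-6 + g)/((2*g)) = (-6 + g)*(1/(2*g)) = (-6 + g)/(2*g))
1 + w(I)*x(10) = 1 + ((1/2)*(-6 + 13)/13)*(24 - 8*10) = 1 + ((1/2)*(1/13)*7)*(24 - 80) = 1 + (7/26)*(-56) = 1 - 196/13 = -183/13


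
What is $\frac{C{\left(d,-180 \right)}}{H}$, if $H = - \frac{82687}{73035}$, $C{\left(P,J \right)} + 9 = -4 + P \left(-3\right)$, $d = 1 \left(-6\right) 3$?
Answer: $- \frac{2994435}{82687} \approx -36.214$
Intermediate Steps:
$d = -18$ ($d = \left(-6\right) 3 = -18$)
$C{\left(P,J \right)} = -13 - 3 P$ ($C{\left(P,J \right)} = -9 + \left(-4 + P \left(-3\right)\right) = -9 - \left(4 + 3 P\right) = -13 - 3 P$)
$H = - \frac{82687}{73035}$ ($H = \left(-82687\right) \frac{1}{73035} = - \frac{82687}{73035} \approx -1.1322$)
$\frac{C{\left(d,-180 \right)}}{H} = \frac{-13 - -54}{- \frac{82687}{73035}} = \left(-13 + 54\right) \left(- \frac{73035}{82687}\right) = 41 \left(- \frac{73035}{82687}\right) = - \frac{2994435}{82687}$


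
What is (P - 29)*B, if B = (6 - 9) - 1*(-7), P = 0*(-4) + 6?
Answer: -92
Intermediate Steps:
P = 6 (P = 0 + 6 = 6)
B = 4 (B = -3 + 7 = 4)
(P - 29)*B = (6 - 29)*4 = -23*4 = -92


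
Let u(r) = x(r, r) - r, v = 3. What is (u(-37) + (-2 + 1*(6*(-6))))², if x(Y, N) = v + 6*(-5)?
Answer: 784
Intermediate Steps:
x(Y, N) = -27 (x(Y, N) = 3 + 6*(-5) = 3 - 30 = -27)
u(r) = -27 - r
(u(-37) + (-2 + 1*(6*(-6))))² = ((-27 - 1*(-37)) + (-2 + 1*(6*(-6))))² = ((-27 + 37) + (-2 + 1*(-36)))² = (10 + (-2 - 36))² = (10 - 38)² = (-28)² = 784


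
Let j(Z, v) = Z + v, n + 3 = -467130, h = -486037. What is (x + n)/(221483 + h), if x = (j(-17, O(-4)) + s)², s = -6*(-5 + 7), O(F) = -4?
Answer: 233022/132277 ≈ 1.7616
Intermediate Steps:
n = -467133 (n = -3 - 467130 = -467133)
s = -12 (s = -6*2 = -12)
x = 1089 (x = ((-17 - 4) - 12)² = (-21 - 12)² = (-33)² = 1089)
(x + n)/(221483 + h) = (1089 - 467133)/(221483 - 486037) = -466044/(-264554) = -466044*(-1/264554) = 233022/132277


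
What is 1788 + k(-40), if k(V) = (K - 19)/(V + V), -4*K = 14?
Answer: 57225/32 ≈ 1788.3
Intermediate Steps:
K = -7/2 (K = -1/4*14 = -7/2 ≈ -3.5000)
k(V) = -45/(4*V) (k(V) = (-7/2 - 19)/(V + V) = -45*1/(2*V)/2 = -45/(4*V))
1788 + k(-40) = 1788 - 45/4/(-40) = 1788 - 45/4*(-1/40) = 1788 + 9/32 = 57225/32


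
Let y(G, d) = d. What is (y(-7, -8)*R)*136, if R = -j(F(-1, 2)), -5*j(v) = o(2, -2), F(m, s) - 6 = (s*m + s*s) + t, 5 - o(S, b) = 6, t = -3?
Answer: 1088/5 ≈ 217.60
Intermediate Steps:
o(S, b) = -1 (o(S, b) = 5 - 1*6 = 5 - 6 = -1)
F(m, s) = 3 + s**2 + m*s (F(m, s) = 6 + ((s*m + s*s) - 3) = 6 + ((m*s + s**2) - 3) = 6 + ((s**2 + m*s) - 3) = 6 + (-3 + s**2 + m*s) = 3 + s**2 + m*s)
j(v) = 1/5 (j(v) = -1/5*(-1) = 1/5)
R = -1/5 (R = -1*1/5 = -1/5 ≈ -0.20000)
(y(-7, -8)*R)*136 = -8*(-1/5)*136 = (8/5)*136 = 1088/5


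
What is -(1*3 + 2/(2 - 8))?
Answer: -8/3 ≈ -2.6667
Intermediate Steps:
-(1*3 + 2/(2 - 8)) = -(3 + 2/(-6)) = -(3 + 2*(-1/6)) = -(3 - 1/3) = -1*8/3 = -8/3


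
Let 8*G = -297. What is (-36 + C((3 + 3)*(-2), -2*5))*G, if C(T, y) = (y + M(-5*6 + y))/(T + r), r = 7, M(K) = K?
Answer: 3861/4 ≈ 965.25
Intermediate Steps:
G = -297/8 (G = (⅛)*(-297) = -297/8 ≈ -37.125)
C(T, y) = (-30 + 2*y)/(7 + T) (C(T, y) = (y + (-5*6 + y))/(T + 7) = (y + (-30 + y))/(7 + T) = (-30 + 2*y)/(7 + T))
(-36 + C((3 + 3)*(-2), -2*5))*G = (-36 + 2*(-15 - 2*5)/(7 + (3 + 3)*(-2)))*(-297/8) = (-36 + 2*(-15 - 10)/(7 + 6*(-2)))*(-297/8) = (-36 + 2*(-25)/(7 - 12))*(-297/8) = (-36 + 2*(-25)/(-5))*(-297/8) = (-36 + 2*(-⅕)*(-25))*(-297/8) = (-36 + 10)*(-297/8) = -26*(-297/8) = 3861/4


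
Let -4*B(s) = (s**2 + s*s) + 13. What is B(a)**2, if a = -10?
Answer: 45369/16 ≈ 2835.6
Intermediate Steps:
B(s) = -13/4 - s**2/2 (B(s) = -((s**2 + s*s) + 13)/4 = -((s**2 + s**2) + 13)/4 = -(2*s**2 + 13)/4 = -(13 + 2*s**2)/4 = -13/4 - s**2/2)
B(a)**2 = (-13/4 - 1/2*(-10)**2)**2 = (-13/4 - 1/2*100)**2 = (-13/4 - 50)**2 = (-213/4)**2 = 45369/16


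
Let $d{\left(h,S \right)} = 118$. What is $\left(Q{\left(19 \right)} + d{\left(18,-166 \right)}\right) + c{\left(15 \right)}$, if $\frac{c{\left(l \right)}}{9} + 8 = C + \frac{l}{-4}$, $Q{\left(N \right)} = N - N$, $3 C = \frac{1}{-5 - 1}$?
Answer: $\frac{47}{4} \approx 11.75$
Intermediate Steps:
$C = - \frac{1}{18}$ ($C = \frac{1}{3 \left(-5 - 1\right)} = \frac{1}{3 \left(-6\right)} = \frac{1}{3} \left(- \frac{1}{6}\right) = - \frac{1}{18} \approx -0.055556$)
$Q{\left(N \right)} = 0$
$c{\left(l \right)} = - \frac{145}{2} - \frac{9 l}{4}$ ($c{\left(l \right)} = -72 + 9 \left(- \frac{1}{18} + \frac{l}{-4}\right) = -72 + 9 \left(- \frac{1}{18} - \frac{l}{4}\right) = -72 - \left(\frac{1}{2} + \frac{9 l}{4}\right) = - \frac{145}{2} - \frac{9 l}{4}$)
$\left(Q{\left(19 \right)} + d{\left(18,-166 \right)}\right) + c{\left(15 \right)} = \left(0 + 118\right) - \frac{425}{4} = 118 - \frac{425}{4} = \frac{47}{4}$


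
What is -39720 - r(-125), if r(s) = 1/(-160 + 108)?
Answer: -2065439/52 ≈ -39720.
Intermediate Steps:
r(s) = -1/52 (r(s) = 1/(-52) = -1/52)
-39720 - r(-125) = -39720 - 1*(-1/52) = -39720 + 1/52 = -2065439/52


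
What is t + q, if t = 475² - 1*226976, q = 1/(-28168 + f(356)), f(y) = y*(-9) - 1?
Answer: -42384924/31373 ≈ -1351.0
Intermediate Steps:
f(y) = -1 - 9*y (f(y) = -9*y - 1 = -1 - 9*y)
q = -1/31373 (q = 1/(-28168 + (-1 - 9*356)) = 1/(-28168 + (-1 - 3204)) = 1/(-28168 - 3205) = 1/(-31373) = -1/31373 ≈ -3.1875e-5)
t = -1351 (t = 225625 - 226976 = -1351)
t + q = -1351 - 1/31373 = -42384924/31373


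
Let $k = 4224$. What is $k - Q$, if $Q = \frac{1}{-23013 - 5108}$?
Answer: $\frac{118783105}{28121} \approx 4224.0$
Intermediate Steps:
$Q = - \frac{1}{28121}$ ($Q = \frac{1}{-28121} = - \frac{1}{28121} \approx -3.5561 \cdot 10^{-5}$)
$k - Q = 4224 - - \frac{1}{28121} = 4224 + \frac{1}{28121} = \frac{118783105}{28121}$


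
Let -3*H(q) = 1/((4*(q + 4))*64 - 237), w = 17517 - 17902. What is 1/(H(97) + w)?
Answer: -76857/29589946 ≈ -0.0025974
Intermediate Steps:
w = -385
H(q) = -1/(3*(787 + 256*q)) (H(q) = -1/(3*((4*(q + 4))*64 - 237)) = -1/(3*((4*(4 + q))*64 - 237)) = -1/(3*((16 + 4*q)*64 - 237)) = -1/(3*((1024 + 256*q) - 237)) = -1/(3*(787 + 256*q)))
1/(H(97) + w) = 1/(-1/(2361 + 768*97) - 385) = 1/(-1/(2361 + 74496) - 385) = 1/(-1/76857 - 385) = 1/(-29589946/76857) = -76857/29589946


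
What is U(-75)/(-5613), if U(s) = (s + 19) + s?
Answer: 131/5613 ≈ 0.023339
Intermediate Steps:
U(s) = 19 + 2*s (U(s) = (19 + s) + s = 19 + 2*s)
U(-75)/(-5613) = (19 + 2*(-75))/(-5613) = (19 - 150)*(-1/5613) = -131*(-1/5613) = 131/5613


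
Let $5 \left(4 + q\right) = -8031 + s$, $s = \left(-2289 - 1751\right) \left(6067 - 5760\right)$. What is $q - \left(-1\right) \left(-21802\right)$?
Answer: $- \frac{1357341}{5} \approx -2.7147 \cdot 10^{5}$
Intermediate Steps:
$s = -1240280$ ($s = - 4040 \left(6067 - 5760\right) = \left(-4040\right) 307 = -1240280$)
$q = - \frac{1248331}{5}$ ($q = -4 + \frac{-8031 - 1240280}{5} = -4 + \frac{1}{5} \left(-1248311\right) = -4 - \frac{1248311}{5} = - \frac{1248331}{5} \approx -2.4967 \cdot 10^{5}$)
$q - \left(-1\right) \left(-21802\right) = - \frac{1248331}{5} - \left(-1\right) \left(-21802\right) = - \frac{1248331}{5} - 21802 = - \frac{1357341}{5}$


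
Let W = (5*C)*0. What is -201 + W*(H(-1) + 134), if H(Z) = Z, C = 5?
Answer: -201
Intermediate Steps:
W = 0 (W = (5*5)*0 = 25*0 = 0)
-201 + W*(H(-1) + 134) = -201 + 0*(-1 + 134) = -201 + 0*133 = -201 + 0 = -201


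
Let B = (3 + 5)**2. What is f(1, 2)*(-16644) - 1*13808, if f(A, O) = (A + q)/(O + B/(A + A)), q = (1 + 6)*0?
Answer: -243058/17 ≈ -14298.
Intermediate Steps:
B = 64 (B = 8**2 = 64)
q = 0 (q = 7*0 = 0)
f(A, O) = A/(O + 32/A) (f(A, O) = (A + 0)/(O + 64/(A + A)) = A/(O + 64/((2*A))) = A/(O + 64*(1/(2*A))) = A/(O + 32/A))
f(1, 2)*(-16644) - 1*13808 = (1**2/(32 + 1*2))*(-16644) - 1*13808 = (1/(32 + 2))*(-16644) - 13808 = (1/34)*(-16644) - 13808 = -8322/17 - 13808 = -243058/17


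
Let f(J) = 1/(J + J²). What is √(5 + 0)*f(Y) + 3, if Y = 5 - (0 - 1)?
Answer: 3 + √5/42 ≈ 3.0532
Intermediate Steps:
Y = 6 (Y = 5 - 1*(-1) = 5 + 1 = 6)
√(5 + 0)*f(Y) + 3 = √(5 + 0)*(1/(6*(1 + 6))) + 3 = √5*((⅙)/7) + 3 = √5*((⅙)*(⅐)) + 3 = √5*(1/42) + 3 = √5/42 + 3 = 3 + √5/42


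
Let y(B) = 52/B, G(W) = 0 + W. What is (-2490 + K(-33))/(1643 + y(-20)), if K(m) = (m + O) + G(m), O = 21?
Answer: -4225/2734 ≈ -1.5454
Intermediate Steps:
G(W) = W
K(m) = 21 + 2*m (K(m) = (m + 21) + m = (21 + m) + m = 21 + 2*m)
(-2490 + K(-33))/(1643 + y(-20)) = (-2490 + (21 + 2*(-33)))/(1643 + 52/(-20)) = (-2490 + (21 - 66))/(1643 + 52*(-1/20)) = (-2490 - 45)/(1643 - 13/5) = -2535/8202/5 = -2535*5/8202 = -4225/2734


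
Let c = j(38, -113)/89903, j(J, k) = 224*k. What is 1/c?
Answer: -89903/25312 ≈ -3.5518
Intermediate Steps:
c = -25312/89903 (c = (224*(-113))/89903 = -25312*1/89903 = -25312/89903 ≈ -0.28155)
1/c = 1/(-25312/89903) = -89903/25312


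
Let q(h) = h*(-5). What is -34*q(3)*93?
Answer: 47430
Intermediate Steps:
q(h) = -5*h
-34*q(3)*93 = -(-170)*3*93 = -34*(-15)*93 = 510*93 = 47430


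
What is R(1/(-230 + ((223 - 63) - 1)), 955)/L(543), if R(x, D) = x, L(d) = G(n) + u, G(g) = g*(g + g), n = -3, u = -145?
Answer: 1/9017 ≈ 0.00011090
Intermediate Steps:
G(g) = 2*g² (G(g) = g*(2*g) = 2*g²)
L(d) = -127 (L(d) = 2*(-3)² - 145 = 2*9 - 145 = 18 - 145 = -127)
R(1/(-230 + ((223 - 63) - 1)), 955)/L(543) = 1/((-230 + ((223 - 63) - 1))*(-127)) = -1/127/(-230 + (160 - 1)) = -1/127/(-230 + 159) = -1/127/(-71) = -1/71*(-1/127) = 1/9017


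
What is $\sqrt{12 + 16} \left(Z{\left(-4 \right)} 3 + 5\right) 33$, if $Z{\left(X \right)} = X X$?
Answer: $3498 \sqrt{7} \approx 9254.8$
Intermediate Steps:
$Z{\left(X \right)} = X^{2}$
$\sqrt{12 + 16} \left(Z{\left(-4 \right)} 3 + 5\right) 33 = \sqrt{12 + 16} \left(\left(-4\right)^{2} \cdot 3 + 5\right) 33 = \sqrt{28} \left(16 \cdot 3 + 5\right) 33 = 2 \sqrt{7} \left(48 + 5\right) 33 = 2 \sqrt{7} \cdot 53 \cdot 33 = 106 \sqrt{7} \cdot 33 = 3498 \sqrt{7}$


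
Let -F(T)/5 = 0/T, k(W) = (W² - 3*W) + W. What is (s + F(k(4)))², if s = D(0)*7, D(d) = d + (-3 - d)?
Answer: 441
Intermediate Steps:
k(W) = W² - 2*W
D(d) = -3
F(T) = 0 (F(T) = -0/T = -5*0 = 0)
s = -21 (s = -3*7 = -21)
(s + F(k(4)))² = (-21 + 0)² = (-21)² = 441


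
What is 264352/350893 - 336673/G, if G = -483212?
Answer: 245874257613/169555708316 ≈ 1.4501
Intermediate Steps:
264352/350893 - 336673/G = 264352/350893 - 336673/(-483212) = 264352*(1/350893) - 336673*(-1/483212) = 264352/350893 + 336673/483212 = 245874257613/169555708316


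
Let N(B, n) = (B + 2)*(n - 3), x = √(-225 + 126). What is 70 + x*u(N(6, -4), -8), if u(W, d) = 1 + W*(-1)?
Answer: 70 + 171*I*√11 ≈ 70.0 + 567.14*I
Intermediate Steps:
x = 3*I*√11 (x = √(-99) = 3*I*√11 ≈ 9.9499*I)
N(B, n) = (-3 + n)*(2 + B) (N(B, n) = (2 + B)*(-3 + n) = (-3 + n)*(2 + B))
u(W, d) = 1 - W
70 + x*u(N(6, -4), -8) = 70 + (3*I*√11)*(1 - (-6 - 3*6 + 2*(-4) + 6*(-4))) = 70 + (3*I*√11)*(1 - (-6 - 18 - 8 - 24)) = 70 + (3*I*√11)*(1 - 1*(-56)) = 70 + (3*I*√11)*(1 + 56) = 70 + (3*I*√11)*57 = 70 + 171*I*√11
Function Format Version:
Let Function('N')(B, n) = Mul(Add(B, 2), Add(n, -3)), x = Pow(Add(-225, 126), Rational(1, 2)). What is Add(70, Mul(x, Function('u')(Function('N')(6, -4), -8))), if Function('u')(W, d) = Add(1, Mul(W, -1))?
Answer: Add(70, Mul(171, I, Pow(11, Rational(1, 2)))) ≈ Add(70.000, Mul(567.14, I))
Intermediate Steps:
x = Mul(3, I, Pow(11, Rational(1, 2))) (x = Pow(-99, Rational(1, 2)) = Mul(3, I, Pow(11, Rational(1, 2))) ≈ Mul(9.9499, I))
Function('N')(B, n) = Mul(Add(-3, n), Add(2, B)) (Function('N')(B, n) = Mul(Add(2, B), Add(-3, n)) = Mul(Add(-3, n), Add(2, B)))
Function('u')(W, d) = Add(1, Mul(-1, W))
Add(70, Mul(x, Function('u')(Function('N')(6, -4), -8))) = Add(70, Mul(Mul(3, I, Pow(11, Rational(1, 2))), Add(1, Mul(-1, Add(-6, Mul(-3, 6), Mul(2, -4), Mul(6, -4)))))) = Add(70, Mul(Mul(3, I, Pow(11, Rational(1, 2))), Add(1, Mul(-1, Add(-6, -18, -8, -24))))) = Add(70, Mul(Mul(3, I, Pow(11, Rational(1, 2))), Add(1, Mul(-1, -56)))) = Add(70, Mul(Mul(3, I, Pow(11, Rational(1, 2))), Add(1, 56))) = Add(70, Mul(Mul(3, I, Pow(11, Rational(1, 2))), 57)) = Add(70, Mul(171, I, Pow(11, Rational(1, 2))))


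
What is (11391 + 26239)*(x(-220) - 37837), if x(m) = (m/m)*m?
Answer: -1432084910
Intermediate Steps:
x(m) = m (x(m) = 1*m = m)
(11391 + 26239)*(x(-220) - 37837) = (11391 + 26239)*(-220 - 37837) = 37630*(-38057) = -1432084910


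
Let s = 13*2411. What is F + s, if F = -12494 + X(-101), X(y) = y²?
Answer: 29050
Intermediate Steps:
s = 31343
F = -2293 (F = -12494 + (-101)² = -12494 + 10201 = -2293)
F + s = -2293 + 31343 = 29050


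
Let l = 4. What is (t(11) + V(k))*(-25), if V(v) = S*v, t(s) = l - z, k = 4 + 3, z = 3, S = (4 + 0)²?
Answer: -2825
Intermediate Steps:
S = 16 (S = 4² = 16)
k = 7
t(s) = 1 (t(s) = 4 - 1*3 = 4 - 3 = 1)
V(v) = 16*v
(t(11) + V(k))*(-25) = (1 + 16*7)*(-25) = (1 + 112)*(-25) = 113*(-25) = -2825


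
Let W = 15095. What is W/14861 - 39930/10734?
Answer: -71895000/26586329 ≈ -2.7042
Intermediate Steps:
W/14861 - 39930/10734 = 15095/14861 - 39930/10734 = 15095*(1/14861) - 39930*1/10734 = 15095/14861 - 6655/1789 = -71895000/26586329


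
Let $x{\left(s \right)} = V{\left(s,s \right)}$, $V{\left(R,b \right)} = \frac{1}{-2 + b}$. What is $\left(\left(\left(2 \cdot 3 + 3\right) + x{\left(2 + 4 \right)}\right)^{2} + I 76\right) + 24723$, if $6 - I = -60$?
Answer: $\frac{477193}{16} \approx 29825.0$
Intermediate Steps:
$I = 66$ ($I = 6 - -60 = 6 + 60 = 66$)
$x{\left(s \right)} = \frac{1}{-2 + s}$
$\left(\left(\left(2 \cdot 3 + 3\right) + x{\left(2 + 4 \right)}\right)^{2} + I 76\right) + 24723 = \left(\left(\left(2 \cdot 3 + 3\right) + \frac{1}{-2 + \left(2 + 4\right)}\right)^{2} + 66 \cdot 76\right) + 24723 = \left(\left(\left(6 + 3\right) + \frac{1}{-2 + 6}\right)^{2} + 5016\right) + 24723 = \left(\left(9 + \frac{1}{4}\right)^{2} + 5016\right) + 24723 = \left(\left(\frac{37}{4}\right)^{2} + 5016\right) + 24723 = \left(\frac{1369}{16} + 5016\right) + 24723 = \frac{81625}{16} + 24723 = \frac{477193}{16}$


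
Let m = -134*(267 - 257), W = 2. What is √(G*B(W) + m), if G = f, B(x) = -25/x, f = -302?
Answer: √2435 ≈ 49.346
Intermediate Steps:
G = -302
m = -1340 (m = -134*10 = -1340)
√(G*B(W) + m) = √(-(-7550)/2 - 1340) = √(-302*(-25/2) - 1340) = √(3775 - 1340) = √2435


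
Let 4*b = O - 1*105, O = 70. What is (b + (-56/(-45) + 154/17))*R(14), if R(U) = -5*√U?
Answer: -4753*√14/612 ≈ -29.059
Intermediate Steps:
b = -35/4 (b = (70 - 1*105)/4 = (70 - 105)/4 = (¼)*(-35) = -35/4 ≈ -8.7500)
(b + (-56/(-45) + 154/17))*R(14) = (-35/4 + (-56/(-45) + 154/17))*(-5*√14) = (-35/4 + (-56*(-1/45) + 154*(1/17)))*(-5*√14) = (-35/4 + (56/45 + 154/17))*(-5*√14) = (-35/4 + 7882/765)*(-5*√14) = 4753*(-5*√14)/3060 = -4753*√14/612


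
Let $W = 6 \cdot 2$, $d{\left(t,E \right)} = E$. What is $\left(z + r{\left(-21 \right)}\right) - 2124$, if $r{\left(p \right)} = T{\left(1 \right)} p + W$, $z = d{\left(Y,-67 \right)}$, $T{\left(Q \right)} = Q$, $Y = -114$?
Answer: $-2200$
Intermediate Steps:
$W = 12$
$z = -67$
$r{\left(p \right)} = 12 + p$ ($r{\left(p \right)} = 1 p + 12 = p + 12 = 12 + p$)
$\left(z + r{\left(-21 \right)}\right) - 2124 = \left(-67 + \left(12 - 21\right)\right) - 2124 = \left(-67 - 9\right) - 2124 = -76 - 2124 = -2200$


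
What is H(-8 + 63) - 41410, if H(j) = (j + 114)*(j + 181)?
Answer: -1526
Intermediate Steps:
H(j) = (114 + j)*(181 + j)
H(-8 + 63) - 41410 = (20634 + (-8 + 63)**2 + 295*(-8 + 63)) - 41410 = (20634 + 55**2 + 295*55) - 41410 = (20634 + 3025 + 16225) - 41410 = 39884 - 41410 = -1526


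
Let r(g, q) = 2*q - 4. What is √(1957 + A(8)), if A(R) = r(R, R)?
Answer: √1969 ≈ 44.373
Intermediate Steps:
r(g, q) = -4 + 2*q
A(R) = -4 + 2*R
√(1957 + A(8)) = √(1957 + (-4 + 2*8)) = √(1957 + (-4 + 16)) = √(1957 + 12) = √1969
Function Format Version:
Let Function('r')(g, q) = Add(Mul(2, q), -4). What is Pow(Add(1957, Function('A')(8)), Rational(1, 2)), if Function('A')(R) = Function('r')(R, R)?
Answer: Pow(1969, Rational(1, 2)) ≈ 44.373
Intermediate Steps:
Function('r')(g, q) = Add(-4, Mul(2, q))
Function('A')(R) = Add(-4, Mul(2, R))
Pow(Add(1957, Function('A')(8)), Rational(1, 2)) = Pow(Add(1957, Add(-4, Mul(2, 8))), Rational(1, 2)) = Pow(Add(1957, Add(-4, 16)), Rational(1, 2)) = Pow(Add(1957, 12), Rational(1, 2)) = Pow(1969, Rational(1, 2))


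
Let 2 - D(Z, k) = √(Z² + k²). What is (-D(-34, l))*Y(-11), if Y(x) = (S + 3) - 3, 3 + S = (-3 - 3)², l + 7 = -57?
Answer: -66 + 66*√1313 ≈ 2325.5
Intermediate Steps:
l = -64 (l = -7 - 57 = -64)
S = 33 (S = -3 + (-3 - 3)² = -3 + (-6)² = -3 + 36 = 33)
D(Z, k) = 2 - √(Z² + k²)
Y(x) = 33 (Y(x) = (33 + 3) - 3 = 36 - 3 = 33)
(-D(-34, l))*Y(-11) = -(2 - √((-34)² + (-64)²))*33 = -(2 - √(1156 + 4096))*33 = -(2 - √5252)*33 = -(2 - 2*√1313)*33 = (-2 + 2*√1313)*33 = -66 + 66*√1313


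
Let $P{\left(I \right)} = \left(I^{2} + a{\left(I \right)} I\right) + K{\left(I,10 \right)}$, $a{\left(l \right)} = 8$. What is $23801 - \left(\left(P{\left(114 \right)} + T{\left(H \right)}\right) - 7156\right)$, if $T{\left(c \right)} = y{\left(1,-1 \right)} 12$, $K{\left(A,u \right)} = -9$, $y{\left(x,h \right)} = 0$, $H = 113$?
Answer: $17058$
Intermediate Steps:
$P{\left(I \right)} = -9 + I^{2} + 8 I$ ($P{\left(I \right)} = \left(I^{2} + 8 I\right) - 9 = -9 + I^{2} + 8 I$)
$T{\left(c \right)} = 0$ ($T{\left(c \right)} = 0 \cdot 12 = 0$)
$23801 - \left(\left(P{\left(114 \right)} + T{\left(H \right)}\right) - 7156\right) = 23801 - \left(\left(\left(-9 + 114^{2} + 8 \cdot 114\right) + 0\right) - 7156\right) = 23801 - \left(\left(\left(-9 + 12996 + 912\right) + 0\right) - 7156\right) = 23801 - \left(\left(13899 + 0\right) - 7156\right) = 23801 - \left(13899 - 7156\right) = 23801 - 6743 = 17058$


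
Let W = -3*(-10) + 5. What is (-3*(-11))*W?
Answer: 1155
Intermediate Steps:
W = 35 (W = 30 + 5 = 35)
(-3*(-11))*W = -3*(-11)*35 = 33*35 = 1155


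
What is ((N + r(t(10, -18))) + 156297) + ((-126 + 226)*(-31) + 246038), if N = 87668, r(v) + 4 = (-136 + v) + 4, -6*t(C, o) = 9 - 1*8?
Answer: 2920601/6 ≈ 4.8677e+5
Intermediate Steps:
t(C, o) = -⅙ (t(C, o) = -(9 - 1*8)/6 = -(9 - 8)/6 = -⅙*1 = -⅙)
r(v) = -136 + v (r(v) = -4 + ((-136 + v) + 4) = -4 + (-132 + v) = -136 + v)
((N + r(t(10, -18))) + 156297) + ((-126 + 226)*(-31) + 246038) = ((87668 + (-136 - ⅙)) + 156297) + ((-126 + 226)*(-31) + 246038) = ((87668 - 817/6) + 156297) + (100*(-31) + 246038) = (525191/6 + 156297) + (-3100 + 246038) = 1462973/6 + 242938 = 2920601/6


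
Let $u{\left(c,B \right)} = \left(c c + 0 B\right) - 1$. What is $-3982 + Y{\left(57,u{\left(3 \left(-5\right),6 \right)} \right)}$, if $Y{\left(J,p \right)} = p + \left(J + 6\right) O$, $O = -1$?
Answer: $-3821$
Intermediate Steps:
$u{\left(c,B \right)} = -1 + c^{2}$ ($u{\left(c,B \right)} = \left(c^{2} + 0\right) - 1 = c^{2} - 1 = -1 + c^{2}$)
$Y{\left(J,p \right)} = -6 + p - J$ ($Y{\left(J,p \right)} = p + \left(J + 6\right) \left(-1\right) = p + \left(6 + J\right) \left(-1\right) = p - \left(6 + J\right) = -6 + p - J$)
$-3982 + Y{\left(57,u{\left(3 \left(-5\right),6 \right)} \right)} = -3982 - \left(64 - 225\right) = -3982 - -161 = -3982 + 161 = -3821$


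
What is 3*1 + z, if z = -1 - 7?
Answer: -5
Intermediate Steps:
z = -8
3*1 + z = 3*1 - 8 = 3 - 8 = -5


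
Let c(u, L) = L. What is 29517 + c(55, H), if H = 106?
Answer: 29623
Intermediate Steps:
29517 + c(55, H) = 29517 + 106 = 29623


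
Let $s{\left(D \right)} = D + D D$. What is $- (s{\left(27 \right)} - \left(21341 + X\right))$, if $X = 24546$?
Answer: $45131$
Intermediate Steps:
$s{\left(D \right)} = D + D^{2}$
$- (s{\left(27 \right)} - \left(21341 + X\right)) = - (27 \left(1 + 27\right) - \left(21341 + 24546\right)) = - (27 \cdot 28 - 45887) = - (756 - 45887) = \left(-1\right) \left(-45131\right) = 45131$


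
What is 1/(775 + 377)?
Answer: 1/1152 ≈ 0.00086806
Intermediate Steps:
1/(775 + 377) = 1/1152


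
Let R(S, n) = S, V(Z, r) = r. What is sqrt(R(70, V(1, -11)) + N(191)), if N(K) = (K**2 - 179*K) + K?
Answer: sqrt(2553) ≈ 50.527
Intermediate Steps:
N(K) = K**2 - 178*K
sqrt(R(70, V(1, -11)) + N(191)) = sqrt(70 + 191*(-178 + 191)) = sqrt(70 + 191*13) = sqrt(70 + 2483) = sqrt(2553)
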